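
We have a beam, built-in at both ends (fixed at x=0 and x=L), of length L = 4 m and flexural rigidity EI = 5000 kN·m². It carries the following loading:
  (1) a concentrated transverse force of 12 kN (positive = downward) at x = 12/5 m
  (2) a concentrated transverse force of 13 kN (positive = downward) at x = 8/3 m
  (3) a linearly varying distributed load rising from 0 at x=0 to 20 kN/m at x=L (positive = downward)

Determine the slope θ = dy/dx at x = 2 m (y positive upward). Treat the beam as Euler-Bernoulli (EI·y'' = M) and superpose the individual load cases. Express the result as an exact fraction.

θ(2) = -2023/4218750 rad

Load 1 — point force P=12 kN at a=12/5 m (b=L-a=8/5):
  θ_1 = -Pb²x(2aL-(3a+b)x)/(2L³EI)  [x≤a] = -12·(8/5)²·2·(2·(12/5)·4-(3·(12/5)+(8/5))·2)/(2·4³·5000) = -12/78125 rad
Load 2 — point force P=13 kN at a=8/3 m (b=L-a=4/3):
  θ_2 = -Pb²x(2aL-(3a+b)x)/(2L³EI)  [x≤a] = -13·(4/3)²·2·(2·(8/3)·4-(3·(8/3)+(4/3))·2)/(2·4³·5000) = -13/67500 rad
Load 3 — triangular load w₀=20 kN/m (0→w₀ over full span):
  θ_3 = -w₀(2x(L-x)(L-2x)(x+2L)+x²(L-x)²)/(120LEI) = -20·(2·2·(4-2)·(4-2·2)·(2+2·4)+2²·(4-2)²)/(120·4·5000) = -1/7500 rad
Superposition: θ = Σ θ_i = -2023/4218750 rad ≈ -0.000480 rad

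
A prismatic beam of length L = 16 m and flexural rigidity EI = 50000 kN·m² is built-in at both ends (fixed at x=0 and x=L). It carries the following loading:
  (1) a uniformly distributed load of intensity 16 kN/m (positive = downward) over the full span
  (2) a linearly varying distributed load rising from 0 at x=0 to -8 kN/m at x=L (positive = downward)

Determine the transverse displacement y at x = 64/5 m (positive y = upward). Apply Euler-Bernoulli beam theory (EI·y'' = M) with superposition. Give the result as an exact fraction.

Load 1 — uniform load w=16 kN/m over full span:
  y_1 = -wx²(L-x)²/(24EI) = -16·(64/5)²·(16-(64/5))²/(24·50000) = -131072/5859375 m
Load 2 — triangular load w₀=-8 kN/m (0→w₀ over full span):
  y_2 = -w₀x²(L-x)²(x+2L)/(120LEI) = -(-8)·(64/5)²·(16-(64/5))²·((64/5)+2·16)/(120·16·50000) = 917504/146484375 m
Superposition: y = Σ y_i = -786432/48828125 m ≈ -0.016106 m

y(64/5) = -786432/48828125 m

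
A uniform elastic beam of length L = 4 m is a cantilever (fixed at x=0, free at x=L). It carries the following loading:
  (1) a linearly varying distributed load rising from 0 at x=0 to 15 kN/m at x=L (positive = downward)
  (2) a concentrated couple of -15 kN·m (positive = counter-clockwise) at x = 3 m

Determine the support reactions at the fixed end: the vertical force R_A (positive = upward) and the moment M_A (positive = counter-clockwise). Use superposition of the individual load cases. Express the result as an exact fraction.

Load 1 — triangular load w₀=15 kN/m (0→w₀ over full span):
  R_A = w₀L/2 = 15·4/2 = 30 kN
  M_A = w₀L²/3 = 15·4²/3 = 80 kN·m
Load 2 — applied couple M₀=-15 kN·m at a=3 m (b=L-a=1):
  R_A = 0 kN
  M_A = -M₀ = -(-15) = 15 kN·m
Superposition: R_A = 30 kN, M_A = 95 kN·m

R_A = 30 kN, M_A = 95 kN·m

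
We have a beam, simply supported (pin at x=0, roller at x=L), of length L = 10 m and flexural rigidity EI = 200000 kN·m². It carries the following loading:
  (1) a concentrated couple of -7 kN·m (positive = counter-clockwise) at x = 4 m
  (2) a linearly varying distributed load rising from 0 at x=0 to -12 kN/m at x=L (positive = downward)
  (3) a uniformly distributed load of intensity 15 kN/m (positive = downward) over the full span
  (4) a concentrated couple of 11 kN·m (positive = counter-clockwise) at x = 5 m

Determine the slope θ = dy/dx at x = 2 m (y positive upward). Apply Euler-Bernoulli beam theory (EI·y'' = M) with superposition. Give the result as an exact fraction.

θ(2) = -3667/2400000 rad

Load 1 — applied couple M₀=-7 kN·m at a=4 m (b=L-a=6):
  θ_1 = (M₀x²/(2L)+C₁)/EI  [x≤a] with C₁=M₀(3b²-L²)/(6L)=-14/15 = ((-7)·2²/(2·10)+(-14/15))/200000 = -7/600000 rad
Load 2 — triangular load w₀=-12 kN/m (0→w₀ over full span):
  θ_2 = -w₀(7L⁴-30L²x²+15x⁴)/(360LEI) = -(-12)·(7·10⁴-30·10²·2²+15·2⁴)/(360·10·200000) = 91/93750 rad
Load 3 — uniform load w=15 kN/m over full span:
  θ_3 = -w(L³-6Lx²+4x³)/(24EI) = -15·(10³-6·10·2²+4·2³)/(24·200000) = -99/40000 rad
Load 4 — applied couple M₀=11 kN·m at a=5 m (b=L-a=5):
  θ_4 = (M₀x²/(2L)+C₁)/EI  [x≤a] with C₁=M₀(3b²-L²)/(6L)=-55/12 = (11·2²/(2·10)+(-55/12))/200000 = -143/12000000 rad
Superposition: θ = Σ θ_i = -3667/2400000 rad ≈ -0.001528 rad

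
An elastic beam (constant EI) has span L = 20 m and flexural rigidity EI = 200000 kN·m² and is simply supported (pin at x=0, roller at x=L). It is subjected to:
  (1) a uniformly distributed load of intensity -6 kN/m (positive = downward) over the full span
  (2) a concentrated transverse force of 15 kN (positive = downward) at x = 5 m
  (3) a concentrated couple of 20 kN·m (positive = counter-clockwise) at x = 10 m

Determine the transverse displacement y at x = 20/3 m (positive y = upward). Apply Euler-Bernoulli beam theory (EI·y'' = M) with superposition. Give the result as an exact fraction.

Load 1 — uniform load w=-6 kN/m over full span:
  y_1 = -wx(L³-2Lx²+x³)/(24EI) = -(-6)·(20/3)·(20³-2·20·(20/3)²+(20/3)³)/(24·200000) = 22/405 m
Load 2 — point force P=15 kN at a=5 m (b=L-a=15):
  y_2 = -Pa(L-x)(2Lx-a²-x²)/(6LEI)  [x>a] = -15·5·(20-(20/3))·(2·20·(20/3)-5²-(20/3)²)/(6·20·200000) = -71/8640 m
Load 3 — applied couple M₀=20 kN·m at a=10 m (b=L-a=10):
  y_3 = (M₀x³/(6L)+C₁x)/EI  [x≤a] with C₁=M₀(3b²-L²)/(6L)=-50/3 = (20·(20/3)³/(6·20)+(-50/3)·(20/3))/200000 = -1/3240 m
Superposition: y = Σ y_i = 1187/25920 m ≈ 0.045795 m

y(20/3) = 1187/25920 m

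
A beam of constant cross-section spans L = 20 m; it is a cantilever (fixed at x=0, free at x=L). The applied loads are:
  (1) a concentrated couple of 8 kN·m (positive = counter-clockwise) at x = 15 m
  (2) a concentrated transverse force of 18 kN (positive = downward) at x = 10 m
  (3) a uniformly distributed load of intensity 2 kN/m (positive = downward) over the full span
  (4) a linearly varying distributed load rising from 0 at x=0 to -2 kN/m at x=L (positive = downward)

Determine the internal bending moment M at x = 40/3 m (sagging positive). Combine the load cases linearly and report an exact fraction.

M(40/3) = 248/81 kN·m

Load 1 — applied couple M₀=8 kN·m at a=15 m (b=L-a=5):
  M_1 = M₀  [x≤a] = 8 = 8 kN·m
Load 2 — point force P=18 kN at a=10 m (b=L-a=10):
  M_2 = 0  [x>a] = 0 kN·m
Load 3 — uniform load w=2 kN/m over full span:
  M_3 = -w(L-x)²/2 = -2·(20-(40/3))²/2 = -400/9 kN·m
Load 4 — triangular load w₀=-2 kN/m (0→w₀ over full span):
  M_4 = w₀Lx/2 - w₀L²/3 - w₀x³/(6L) = (-2)·20·(40/3)/2 - (-2)·20²/3 - (-2)·(40/3)³/(6·20) = 3200/81 kN·m
Superposition: M = Σ M_i = 248/81 kN·m ≈ 3.061728 kN·m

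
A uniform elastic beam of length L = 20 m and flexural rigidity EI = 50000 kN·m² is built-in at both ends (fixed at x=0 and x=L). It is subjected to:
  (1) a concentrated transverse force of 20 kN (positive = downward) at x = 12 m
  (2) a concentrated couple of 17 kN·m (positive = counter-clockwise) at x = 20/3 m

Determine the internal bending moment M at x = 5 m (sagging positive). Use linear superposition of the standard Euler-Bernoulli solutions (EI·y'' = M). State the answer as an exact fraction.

M(5) = 37/15 kN·m

Load 1 — point force P=20 kN at a=12 m (b=L-a=8):
  M_1 = Pb²(3a+b)x/L³ - Pab²/L²  [x≤a] = 20·8²·(3·12+8)·5/20³ - 20·12·8²/20² = -16/5 kN·m
Load 2 — applied couple M₀=17 kN·m at a=20/3 m (b=L-a=40/3):
  M_2 = R_Ax - M_A  [x≤a] with R_A=17/15, M_A=0 = (17/15)·5 - 0 = 17/3 kN·m
Superposition: M = Σ M_i = 37/15 kN·m ≈ 2.466667 kN·m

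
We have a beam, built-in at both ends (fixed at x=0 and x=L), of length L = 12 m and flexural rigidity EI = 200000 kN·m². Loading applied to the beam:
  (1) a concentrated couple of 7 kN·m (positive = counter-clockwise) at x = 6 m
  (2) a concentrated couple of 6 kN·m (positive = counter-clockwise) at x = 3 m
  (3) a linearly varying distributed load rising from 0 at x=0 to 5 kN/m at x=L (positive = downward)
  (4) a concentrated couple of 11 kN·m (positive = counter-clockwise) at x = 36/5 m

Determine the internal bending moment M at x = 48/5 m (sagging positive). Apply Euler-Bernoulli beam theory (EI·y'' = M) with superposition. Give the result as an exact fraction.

M(48/5) = -713/1000 kN·m

Load 1 — applied couple M₀=7 kN·m at a=6 m (b=L-a=6):
  M_1 = R_Ax - M_A - M₀  [x>a] with R_A=7/8, M_A=7/4 = (7/8)·(48/5) - (7/4) - 7 = -7/20 kN·m
Load 2 — applied couple M₀=6 kN·m at a=3 m (b=L-a=9):
  M_2 = R_Ax - M_A - M₀  [x>a] with R_A=9/16, M_A=-9/8 = (9/16)·(48/5) - (-9/8) - 6 = 21/40 kN·m
Load 3 — triangular load w₀=5 kN/m (0→w₀ over full span):
  M_3 = 3w₀Lx/20 - w₀L²/30 - w₀x³/(6L) = 3·5·12·(48/5)/20 - 5·12²/30 - 5·(48/5)³/(6·12) = 24/25 kN·m
Load 4 — applied couple M₀=11 kN·m at a=36/5 m (b=L-a=24/5):
  M_4 = R_Ax - M_A - M₀  [x>a] with R_A=33/25, M_A=88/25 = (33/25)·(48/5) - (88/25) - 11 = -231/125 kN·m
Superposition: M = Σ M_i = -713/1000 kN·m ≈ -0.713000 kN·m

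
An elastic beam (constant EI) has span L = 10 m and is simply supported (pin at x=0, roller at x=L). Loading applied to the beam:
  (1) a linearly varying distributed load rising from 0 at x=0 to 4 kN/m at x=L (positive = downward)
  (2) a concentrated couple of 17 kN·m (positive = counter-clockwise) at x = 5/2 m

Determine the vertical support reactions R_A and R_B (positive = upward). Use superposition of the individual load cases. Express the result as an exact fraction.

R_A = 251/30 kN, R_B = 349/30 kN

Load 1 — triangular load w₀=4 kN/m (0→w₀ over full span):
  R_A = w₀L/6 = 4·10/6 = 20/3 kN
  R_B = w₀L/3 = 4·10/3 = 40/3 kN
Load 2 — applied couple M₀=17 kN·m at a=5/2 m (b=L-a=15/2):
  R_A = M₀/L = 17/10 kN
  R_B = -M₀/L = -17/10 kN
Superposition: R_A = 251/30 kN, R_B = 349/30 kN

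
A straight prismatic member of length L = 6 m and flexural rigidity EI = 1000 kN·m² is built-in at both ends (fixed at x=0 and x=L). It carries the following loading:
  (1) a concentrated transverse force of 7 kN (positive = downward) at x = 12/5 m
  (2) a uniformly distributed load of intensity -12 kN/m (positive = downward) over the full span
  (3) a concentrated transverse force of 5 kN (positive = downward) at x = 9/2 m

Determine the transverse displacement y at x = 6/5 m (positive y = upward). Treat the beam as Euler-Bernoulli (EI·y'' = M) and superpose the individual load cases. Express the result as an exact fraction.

y(6/5) = 3188277/250000000 m

Load 1 — point force P=7 kN at a=12/5 m (b=L-a=18/5):
  y_1 = -Pb²x²(3aL-(3a+b)x)/(6L³EI)  [x≤a] = -7·(18/5)²·(6/5)²·(3·(12/5)·6-(3·(12/5)+(18/5))·(6/5))/(6·6³·1000) = -11907/3906250 m
Load 2 — uniform load w=-12 kN/m over full span:
  y_2 = -wx²(L-x)²/(24EI) = -(-12)·(6/5)²·(6-(6/5))²/(24·1000) = 1296/78125 m
Load 3 — point force P=5 kN at a=9/2 m (b=L-a=3/2):
  y_3 = -Pb²x²(3aL-(3a+b)x)/(6L³EI)  [x≤a] = -5·(3/2)²·(6/5)²·(3·(9/2)·6-(3·(9/2)+(3/2))·(6/5))/(6·6³·1000) = -63/80000 m
Superposition: y = Σ y_i = 3188277/250000000 m ≈ 0.012753 m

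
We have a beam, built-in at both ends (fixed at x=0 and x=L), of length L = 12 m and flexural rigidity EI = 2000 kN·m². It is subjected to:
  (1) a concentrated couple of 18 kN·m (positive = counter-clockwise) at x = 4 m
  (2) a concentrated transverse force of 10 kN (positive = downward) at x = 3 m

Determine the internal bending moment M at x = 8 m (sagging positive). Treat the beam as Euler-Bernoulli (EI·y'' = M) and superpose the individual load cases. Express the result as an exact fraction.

Load 1 — applied couple M₀=18 kN·m at a=4 m (b=L-a=8):
  M_1 = R_Ax - M_A - M₀  [x>a] with R_A=2, M_A=0 = 2·8 - 0 - 18 = -2 kN·m
Load 2 — point force P=10 kN at a=3 m (b=L-a=9):
  M_2 = Pa²(a+3b)(L-x)/L³ - Pa²b/L²  [x>a] = 10·3²·(3+3·9)·(12-8)/12³ - 10·3²·9/12² = 5/8 kN·m
Superposition: M = Σ M_i = -11/8 kN·m ≈ -1.375000 kN·m

M(8) = -11/8 kN·m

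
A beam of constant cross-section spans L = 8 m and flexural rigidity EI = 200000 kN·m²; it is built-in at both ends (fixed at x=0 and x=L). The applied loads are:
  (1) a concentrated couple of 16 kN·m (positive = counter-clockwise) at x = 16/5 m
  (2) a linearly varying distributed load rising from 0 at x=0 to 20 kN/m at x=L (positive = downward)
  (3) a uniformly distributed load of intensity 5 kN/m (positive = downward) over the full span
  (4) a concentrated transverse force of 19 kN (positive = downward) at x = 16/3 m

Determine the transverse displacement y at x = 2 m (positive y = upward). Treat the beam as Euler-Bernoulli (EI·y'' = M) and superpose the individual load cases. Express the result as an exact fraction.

Load 1 — applied couple M₀=16 kN·m at a=16/5 m (b=L-a=24/5):
  y_1 = (R_Ax³/6 - M_Ax²/2)/EI  [x≤a] with R_A=72/25, M_A=48/25 = ((72/25)·2³/6 - (48/25)·2²/2)/200000 = 0 m
Load 2 — triangular load w₀=20 kN/m (0→w₀ over full span):
  y_2 = -w₀x²(L-x)²(x+2L)/(120LEI) = -20·2²·(8-2)²·(2+2·8)/(120·8·200000) = -27/100000 m
Load 3 — uniform load w=5 kN/m over full span:
  y_3 = -wx²(L-x)²/(24EI) = -5·2²·(8-2)²/(24·200000) = -3/20000 m
Load 4 — point force P=19 kN at a=16/3 m (b=L-a=8/3):
  y_4 = -Pb²x²(3aL-(3a+b)x)/(6L³EI)  [x≤a] = -19·(8/3)²·2²·(3·(16/3)·8-(3·(16/3)+(8/3))·2)/(6·8³·200000) = -323/4050000 m
Superposition: y = Σ y_i = -253/506250 m ≈ -0.000500 m

y(2) = -253/506250 m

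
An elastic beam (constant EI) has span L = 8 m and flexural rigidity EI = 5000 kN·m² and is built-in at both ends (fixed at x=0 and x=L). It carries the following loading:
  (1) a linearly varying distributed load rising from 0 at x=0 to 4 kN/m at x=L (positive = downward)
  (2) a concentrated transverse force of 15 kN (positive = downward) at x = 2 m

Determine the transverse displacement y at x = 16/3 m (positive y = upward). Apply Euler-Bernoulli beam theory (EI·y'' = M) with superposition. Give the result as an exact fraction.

y(16/3) = -27859/4556250 m

Load 1 — triangular load w₀=4 kN/m (0→w₀ over full span):
  y_1 = -w₀x²(L-x)²(x+2L)/(120LEI) = -4·(16/3)²·(8-(16/3))²·((16/3)+2·8)/(120·8·5000) = -8192/2278125 m
Load 2 — point force P=15 kN at a=2 m (b=L-a=6):
  y_2 = -Pa²(L-x)²(3bL-(3b+a)(L-x))/(6L³EI)  [x>a] = -15·2²·(8-(16/3))²·(3·6·8-(3·6+2)·(8-(16/3)))/(6·8³·5000) = -17/6750 m
Superposition: y = Σ y_i = -27859/4556250 m ≈ -0.006114 m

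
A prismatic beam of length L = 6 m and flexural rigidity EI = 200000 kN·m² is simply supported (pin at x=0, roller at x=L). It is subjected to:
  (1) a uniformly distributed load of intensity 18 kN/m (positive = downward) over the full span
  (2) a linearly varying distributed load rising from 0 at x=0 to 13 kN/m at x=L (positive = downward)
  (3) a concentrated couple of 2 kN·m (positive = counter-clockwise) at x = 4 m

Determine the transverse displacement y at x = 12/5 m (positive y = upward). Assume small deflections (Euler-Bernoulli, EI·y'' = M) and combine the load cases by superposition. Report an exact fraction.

y(12/5) = -1539941/781250000 m

Load 1 — uniform load w=18 kN/m over full span:
  y_1 = -wx(L³-2Lx²+x³)/(24EI) = -18·(12/5)·(6³-2·6·(12/5)²+(12/5)³)/(24·200000) = -22599/15625000 m
Load 2 — triangular load w₀=13 kN/m (0→w₀ over full span):
  y_2 = -w₀x(7L⁴-10L²x²+3x⁴)/(360LEI) = -13·(12/5)·(7·6⁴-10·6²·(12/5)²+3·(12/5)⁴)/(360·6·200000) = -400491/781250000 m
Load 3 — applied couple M₀=2 kN·m at a=4 m (b=L-a=2):
  y_3 = (M₀x³/(6L)+C₁x)/EI  [x≤a] with C₁=M₀(3b²-L²)/(6L)=-4/3 = (2·(12/5)³/(6·6)+(-4/3)·(12/5))/200000 = -19/1562500 m
Superposition: y = Σ y_i = -1539941/781250000 m ≈ -0.001971 m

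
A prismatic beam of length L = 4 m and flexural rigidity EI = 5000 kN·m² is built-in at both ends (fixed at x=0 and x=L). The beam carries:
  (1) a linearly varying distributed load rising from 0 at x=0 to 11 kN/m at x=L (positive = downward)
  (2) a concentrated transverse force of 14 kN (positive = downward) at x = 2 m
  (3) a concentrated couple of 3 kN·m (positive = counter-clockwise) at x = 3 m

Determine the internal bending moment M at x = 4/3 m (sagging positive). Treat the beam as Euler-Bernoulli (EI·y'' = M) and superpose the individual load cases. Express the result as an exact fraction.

Load 1 — triangular load w₀=11 kN/m (0→w₀ over full span):
  M_1 = 3w₀Lx/20 - w₀L²/30 - w₀x³/(6L) = 3·11·4·(4/3)/20 - 11·4²/30 - 11·(4/3)³/(6·4) = 748/405 kN·m
Load 2 — point force P=14 kN at a=2 m (b=L-a=2):
  M_2 = Pb²(3a+b)x/L³ - Pab²/L²  [x≤a] = 14·2²·(3·2+2)·(4/3)/4³ - 14·2·2²/4² = 7/3 kN·m
Load 3 — applied couple M₀=3 kN·m at a=3 m (b=L-a=1):
  M_3 = R_Ax - M_A  [x≤a] with R_A=27/32, M_A=15/16 = (27/32)·(4/3) - (15/16) = 3/16 kN·m
Superposition: M = Σ M_i = 28303/6480 kN·m ≈ 4.367747 kN·m

M(4/3) = 28303/6480 kN·m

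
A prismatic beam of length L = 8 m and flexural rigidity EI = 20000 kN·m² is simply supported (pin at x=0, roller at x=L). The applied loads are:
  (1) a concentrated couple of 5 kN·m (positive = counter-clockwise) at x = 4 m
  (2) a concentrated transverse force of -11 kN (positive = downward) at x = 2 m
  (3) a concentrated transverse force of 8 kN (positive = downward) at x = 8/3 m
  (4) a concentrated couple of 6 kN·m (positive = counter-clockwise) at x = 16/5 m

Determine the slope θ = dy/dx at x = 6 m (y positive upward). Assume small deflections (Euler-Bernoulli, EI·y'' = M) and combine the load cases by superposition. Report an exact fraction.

Load 1 — applied couple M₀=5 kN·m at a=4 m (b=L-a=4):
  θ_1 = (M₀x²/(2L)-M₀(x-a)+C₁)/EI  [x>a] with C₁=M₀(3b²-L²)/(6L)=-5/3 = (5·6²/(2·8)-5·(6-4)+(-5/3))/20000 = -1/48000 rad
Load 2 — point force P=-11 kN at a=2 m (b=L-a=6):
  θ_2 = -Pa(2L²-6Lx+3x²+a²)/(6LEI)  [x>a] = -(-11)·2·(2·8²-6·8·6+3·6²+2²)/(6·8·20000) = -11/10000 rad
Load 3 — point force P=8 kN at a=8/3 m (b=L-a=16/3):
  θ_3 = -Pa(2L²-6Lx+3x²+a²)/(6LEI)  [x>a] = -8·(8/3)·(2·8²-6·8·6+3·6²+(8/3)²)/(6·8·20000) = 101/101250 rad
Load 4 — applied couple M₀=6 kN·m at a=16/5 m (b=L-a=24/5):
  θ_4 = (M₀x²/(2L)-M₀(x-a)+C₁)/EI  [x>a] with C₁=M₀(3b²-L²)/(6L)=16/25 = (6·6²/(2·8)-6·(6-(16/5))+(16/25))/20000 = -133/1000000 rad
Superposition: θ = Σ θ_i = -41521/162000000 rad ≈ -0.000256 rad

θ(6) = -41521/162000000 rad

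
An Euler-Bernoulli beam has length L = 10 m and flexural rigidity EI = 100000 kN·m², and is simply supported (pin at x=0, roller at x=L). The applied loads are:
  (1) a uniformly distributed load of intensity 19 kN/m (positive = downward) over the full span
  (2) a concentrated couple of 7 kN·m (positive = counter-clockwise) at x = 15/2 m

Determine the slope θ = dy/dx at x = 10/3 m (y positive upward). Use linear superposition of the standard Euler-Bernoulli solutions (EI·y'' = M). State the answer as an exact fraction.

θ(10/3) = -100249/25920000 rad

Load 1 — uniform load w=19 kN/m over full span:
  θ_1 = -w(L³-6Lx²+4x³)/(24EI) = -19·(10³-6·10·(10/3)²+4·(10/3)³)/(24·100000) = -247/64800 rad
Load 2 — applied couple M₀=7 kN·m at a=15/2 m (b=L-a=5/2):
  θ_2 = (M₀x²/(2L)+C₁)/EI  [x≤a] with C₁=M₀(3b²-L²)/(6L)=-455/48 = (7·(10/3)²/(2·10)+(-455/48))/100000 = -161/2880000 rad
Superposition: θ = Σ θ_i = -100249/25920000 rad ≈ -0.003868 rad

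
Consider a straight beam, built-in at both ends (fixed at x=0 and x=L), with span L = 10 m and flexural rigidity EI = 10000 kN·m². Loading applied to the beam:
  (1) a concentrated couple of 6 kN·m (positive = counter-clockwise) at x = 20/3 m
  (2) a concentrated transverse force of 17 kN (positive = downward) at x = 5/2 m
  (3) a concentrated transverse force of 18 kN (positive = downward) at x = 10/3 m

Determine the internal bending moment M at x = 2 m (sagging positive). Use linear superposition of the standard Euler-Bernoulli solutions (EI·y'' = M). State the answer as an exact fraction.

Load 1 — applied couple M₀=6 kN·m at a=20/3 m (b=L-a=10/3):
  M_1 = R_Ax - M_A  [x≤a] with R_A=4/5, M_A=2 = (4/5)·2 - 2 = -2/5 kN·m
Load 2 — point force P=17 kN at a=5/2 m (b=L-a=15/2):
  M_2 = Pb²(3a+b)x/L³ - Pab²/L²  [x≤a] = 17·(15/2)²·(3·(5/2)+(15/2))·2/10³ - 17·(5/2)·(15/2)²/10² = 153/32 kN·m
Load 3 — point force P=18 kN at a=10/3 m (b=L-a=20/3):
  M_3 = Pb²(3a+b)x/L³ - Pab²/L²  [x≤a] = 18·(20/3)²·(3·(10/3)+(20/3))·2/10³ - 18·(10/3)·(20/3)²/10² = 0 kN·m
Superposition: M = Σ M_i = 701/160 kN·m ≈ 4.381250 kN·m

M(2) = 701/160 kN·m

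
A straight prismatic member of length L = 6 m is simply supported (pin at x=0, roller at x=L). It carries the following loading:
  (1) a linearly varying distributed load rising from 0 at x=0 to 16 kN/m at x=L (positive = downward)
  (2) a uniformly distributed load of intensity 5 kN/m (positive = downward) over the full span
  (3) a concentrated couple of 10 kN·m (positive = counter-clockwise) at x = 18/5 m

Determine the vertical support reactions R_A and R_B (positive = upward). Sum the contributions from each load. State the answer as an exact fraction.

Load 1 — triangular load w₀=16 kN/m (0→w₀ over full span):
  R_A = w₀L/6 = 16·6/6 = 16 kN
  R_B = w₀L/3 = 16·6/3 = 32 kN
Load 2 — uniform load w=5 kN/m over full span:
  R_A = wL/2 = 5·6/2 = 15 kN
  R_B = wL/2 = 5·6/2 = 15 kN
Load 3 — applied couple M₀=10 kN·m at a=18/5 m (b=L-a=12/5):
  R_A = M₀/L = 10/6 = 5/3 kN
  R_B = -M₀/L = -10/6 = -5/3 kN
Superposition: R_A = 98/3 kN, R_B = 136/3 kN

R_A = 98/3 kN, R_B = 136/3 kN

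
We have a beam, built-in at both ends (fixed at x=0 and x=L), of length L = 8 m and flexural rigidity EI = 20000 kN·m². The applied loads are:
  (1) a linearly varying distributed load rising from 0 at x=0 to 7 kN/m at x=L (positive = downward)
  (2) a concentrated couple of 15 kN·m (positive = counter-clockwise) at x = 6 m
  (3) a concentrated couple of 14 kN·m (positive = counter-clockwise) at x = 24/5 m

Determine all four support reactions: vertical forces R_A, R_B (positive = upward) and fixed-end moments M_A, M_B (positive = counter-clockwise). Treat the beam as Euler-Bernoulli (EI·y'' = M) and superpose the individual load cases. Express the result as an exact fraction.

Load 1 — triangular load w₀=7 kN/m (0→w₀ over full span):
  R_A = 3w₀L/20 = 3·7·8/20 = 42/5 kN
  M_A = w₀L²/30 = 7·8²/30 = 224/15 kN·m
  R_B = 7w₀L/20 = 7·7·8/20 = 98/5 kN
  M_B = -w₀L²/20 = -7·8²/20 = -112/5 kN·m
Load 2 — applied couple M₀=15 kN·m at a=6 m (b=L-a=2):
  R_A = 6M₀ab/L³ = 6·15·6·2/8³ = 135/64 kN
  M_A = M₀b(2a-b)/L² = 15·2·(2·6-2)/8² = 75/16 kN·m
  R_B = -6M₀ab/L³ = -6·15·6·2/8³ = -135/64 kN
  M_B = M₀a(2b-a)/L² = 15·6·(2·2-6)/8² = -45/16 kN·m
Load 3 — applied couple M₀=14 kN·m at a=24/5 m (b=L-a=16/5):
  R_A = 6M₀ab/L³ = 6·14·(24/5)·(16/5)/8³ = 63/25 kN
  M_A = M₀b(2a-b)/L² = 14·(16/5)·(2·(24/5)-(16/5))/8² = 112/25 kN·m
  R_B = -6M₀ab/L³ = -6·14·(24/5)·(16/5)/8³ = -63/25 kN
  M_B = M₀a(2b-a)/L² = 14·(24/5)·(2·(16/5)-(24/5))/8² = 42/25 kN·m
Superposition: R_A = 20847/1600 kN, M_A = 28921/1200 kN·m, R_B = 23953/1600 kN, M_B = -9413/400 kN·m

R_A = 20847/1600 kN, M_A = 28921/1200 kN·m, R_B = 23953/1600 kN, M_B = -9413/400 kN·m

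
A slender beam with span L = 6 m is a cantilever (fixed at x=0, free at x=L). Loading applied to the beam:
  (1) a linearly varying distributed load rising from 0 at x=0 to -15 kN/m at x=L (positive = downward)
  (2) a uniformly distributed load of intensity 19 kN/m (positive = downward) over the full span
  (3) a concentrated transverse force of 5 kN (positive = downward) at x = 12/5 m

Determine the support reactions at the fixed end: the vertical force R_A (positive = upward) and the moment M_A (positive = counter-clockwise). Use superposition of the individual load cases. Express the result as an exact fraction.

Load 1 — triangular load w₀=-15 kN/m (0→w₀ over full span):
  R_A = w₀L/2 = (-15)·6/2 = -45 kN
  M_A = w₀L²/3 = (-15)·6²/3 = -180 kN·m
Load 2 — uniform load w=19 kN/m over full span:
  R_A = wL = 19·6 = 114 kN
  M_A = wL²/2 = 19·6²/2 = 342 kN·m
Load 3 — point force P=5 kN at a=12/5 m (b=L-a=18/5):
  R_A = P = 5 kN
  M_A = Pa = 5·(12/5) = 12 kN·m
Superposition: R_A = 74 kN, M_A = 174 kN·m

R_A = 74 kN, M_A = 174 kN·m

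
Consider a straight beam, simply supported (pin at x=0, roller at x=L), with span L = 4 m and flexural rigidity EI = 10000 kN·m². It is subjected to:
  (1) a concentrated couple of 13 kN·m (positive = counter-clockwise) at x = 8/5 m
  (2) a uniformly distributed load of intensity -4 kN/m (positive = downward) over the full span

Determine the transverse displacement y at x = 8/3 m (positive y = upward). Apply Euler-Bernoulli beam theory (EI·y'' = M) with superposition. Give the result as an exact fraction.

y(8/3) = 6194/3796875 m

Load 1 — applied couple M₀=13 kN·m at a=8/5 m (b=L-a=12/5):
  y_1 = (M₀x³/(6L)-M₀(x-a)²/2+C₁x)/EI  [x>a] with C₁=M₀(3b²-L²)/(6L)=52/75 = (13·(8/3)³/(6·4)-13·((8/3)-(8/5))²/2+(52/75)·(8/3))/10000 = 598/1265625 m
Load 2 — uniform load w=-4 kN/m over full span:
  y_2 = -wx(L³-2Lx²+x³)/(24EI) = -(-4)·(8/3)·(4³-2·4·(8/3)²+(8/3)³)/(24·10000) = 176/151875 m
Superposition: y = Σ y_i = 6194/3796875 m ≈ 0.001631 m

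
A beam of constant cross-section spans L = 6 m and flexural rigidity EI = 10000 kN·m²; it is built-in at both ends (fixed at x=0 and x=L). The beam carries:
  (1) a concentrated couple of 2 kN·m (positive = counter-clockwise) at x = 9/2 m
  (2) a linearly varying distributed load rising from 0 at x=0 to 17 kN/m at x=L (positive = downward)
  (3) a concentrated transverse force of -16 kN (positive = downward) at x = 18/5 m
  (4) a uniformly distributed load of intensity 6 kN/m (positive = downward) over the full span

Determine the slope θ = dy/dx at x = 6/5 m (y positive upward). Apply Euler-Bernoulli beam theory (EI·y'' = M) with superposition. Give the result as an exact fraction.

θ(6/5) = -13713/7812500 rad

Load 1 — applied couple M₀=2 kN·m at a=9/2 m (b=L-a=3/2):
  θ_1 = (R_Ax²/2 - M_Ax)/EI  [x≤a] with R_A=3/8, M_A=5/8 = ((3/8)·(6/5)²/2 - (5/8)·(6/5))/10000 = -3/62500 rad
Load 2 — triangular load w₀=17 kN/m (0→w₀ over full span):
  θ_2 = -w₀(2x(L-x)(L-2x)(x+2L)+x²(L-x)²)/(120LEI) = -17·(2·(6/5)·(6-(6/5))·(6-2·(6/5))·((6/5)+2·6)+(6/5)²·(6-(6/5))²)/(120·6·10000) = -1071/781250 rad
Load 3 — point force P=-16 kN at a=18/5 m (b=L-a=12/5):
  θ_3 = -Pb²x(2aL-(3a+b)x)/(2L³EI)  [x≤a] = -(-16)·(12/5)²·(6/5)·(2·(18/5)·6-(3·(18/5)+(12/5))·(6/5))/(2·6³·10000) = 1368/1953125 rad
Load 4 — uniform load w=6 kN/m over full span:
  θ_4 = -wx(L-x)(L-2x)/(12EI) = -6·(6/5)·(6-(6/5))·(6-2·(6/5))/(12·10000) = -81/78125 rad
Superposition: θ = Σ θ_i = -13713/7812500 rad ≈ -0.001755 rad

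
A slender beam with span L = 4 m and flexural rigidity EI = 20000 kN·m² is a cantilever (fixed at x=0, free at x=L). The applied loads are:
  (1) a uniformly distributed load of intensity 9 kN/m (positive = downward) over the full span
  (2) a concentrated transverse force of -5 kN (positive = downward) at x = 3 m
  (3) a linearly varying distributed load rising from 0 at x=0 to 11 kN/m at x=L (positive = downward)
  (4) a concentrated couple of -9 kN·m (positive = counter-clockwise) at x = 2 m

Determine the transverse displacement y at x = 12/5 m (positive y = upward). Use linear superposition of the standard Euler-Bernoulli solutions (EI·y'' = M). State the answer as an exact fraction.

y(12/5) = -1956831/156250000 m

Load 1 — uniform load w=9 kN/m over full span:
  y_1 = -wx²(x²-4Lx+6L²)/(24EI) = -9·(12/5)²·((12/5)²-4·4·(12/5)+6·4²)/(24·20000) = -2673/390625 m
Load 2 — point force P=-5 kN at a=3 m (b=L-a=1):
  y_2 = -Px²(3a-x)/(6EI)  [x≤a] = -(-5)·(12/5)²·(3·3-(12/5))/(6·20000) = 99/62500 m
Load 3 — triangular load w₀=11 kN/m (0→w₀ over full span):
  y_3 = (w₀Lx³/12-w₀L²x²/6-w₀x⁵/(120L))/EI = (11·4·(12/5)³/12-11·4²·(12/5)²/6-11·(12/5)⁵/(120·4))/20000 = -58641/9765625 m
Load 4 — applied couple M₀=-9 kN·m at a=2 m (b=L-a=2):
  y_4 = M₀a(2x-a)/(2EI)  [x>a] = (-9)·2·(2·(12/5)-2)/(2·20000) = -63/50000 m
Superposition: y = Σ y_i = -1956831/156250000 m ≈ -0.012524 m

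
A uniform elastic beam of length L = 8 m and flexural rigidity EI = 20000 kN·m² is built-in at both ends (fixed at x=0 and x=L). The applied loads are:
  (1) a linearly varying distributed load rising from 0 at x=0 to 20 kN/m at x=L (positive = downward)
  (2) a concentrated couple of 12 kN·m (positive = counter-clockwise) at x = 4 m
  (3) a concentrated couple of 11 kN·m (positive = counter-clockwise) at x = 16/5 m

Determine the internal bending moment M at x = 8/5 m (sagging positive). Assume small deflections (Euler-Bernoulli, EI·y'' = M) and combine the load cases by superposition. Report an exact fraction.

Load 1 — triangular load w₀=20 kN/m (0→w₀ over full span):
  M_1 = 3w₀Lx/20 - w₀L²/30 - w₀x³/(6L) = 3·20·8·(8/5)/20 - 20·8²/30 - 20·(8/5)³/(6·8) = -448/75 kN·m
Load 2 — applied couple M₀=12 kN·m at a=4 m (b=L-a=4):
  M_2 = R_Ax - M_A  [x≤a] with R_A=9/4, M_A=3 = (9/4)·(8/5) - 3 = 3/5 kN·m
Load 3 — applied couple M₀=11 kN·m at a=16/5 m (b=L-a=24/5):
  M_3 = R_Ax - M_A  [x≤a] with R_A=99/50, M_A=33/25 = (99/50)·(8/5) - (33/25) = 231/125 kN·m
Superposition: M = Σ M_i = -1322/375 kN·m ≈ -3.525333 kN·m

M(8/5) = -1322/375 kN·m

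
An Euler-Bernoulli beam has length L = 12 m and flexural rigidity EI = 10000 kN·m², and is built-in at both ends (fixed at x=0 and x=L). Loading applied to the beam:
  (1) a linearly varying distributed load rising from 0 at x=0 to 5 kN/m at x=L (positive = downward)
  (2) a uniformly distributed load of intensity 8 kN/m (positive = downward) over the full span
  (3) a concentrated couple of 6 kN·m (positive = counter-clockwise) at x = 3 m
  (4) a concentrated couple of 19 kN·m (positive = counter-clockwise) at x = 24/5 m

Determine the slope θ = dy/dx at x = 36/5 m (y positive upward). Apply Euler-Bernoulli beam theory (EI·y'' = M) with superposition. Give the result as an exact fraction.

Load 1 — triangular load w₀=5 kN/m (0→w₀ over full span):
  θ_1 = -w₀(2x(L-x)(L-2x)(x+2L)+x²(L-x)²)/(120LEI) = -5·(2·(36/5)·(12-(36/5))·(12-2·(36/5))·((36/5)+2·12)+(36/5)²·(12-(36/5))²)/(120·12·10000) = 108/78125 rad
Load 2 — uniform load w=8 kN/m over full span:
  θ_2 = -wx(L-x)(L-2x)/(12EI) = -8·(36/5)·(12-(36/5))·(12-2·(36/5))/(12·10000) = 432/78125 rad
Load 3 — applied couple M₀=6 kN·m at a=3 m (b=L-a=9):
  θ_3 = (R_Ax²/2 - M_Ax - M₀(x-a))/EI  [x>a] with R_A=9/16, M_A=-9/8 = ((9/16)·(36/5)²/2 - (-9/8)·(36/5) - 6·((36/5)-3))/10000 = -63/250000 rad
Load 4 — applied couple M₀=19 kN·m at a=24/5 m (b=L-a=36/5):
  θ_4 = (R_Ax²/2 - M_Ax - M₀(x-a))/EI  [x>a] with R_A=57/25, M_A=57/25 = ((57/25)·(36/5)²/2 - (57/25)·(36/5) - 19·((36/5)-(24/5)))/10000 = -114/390625 rad
Superposition: θ = Σ θ_i = 39801/6250000 rad ≈ 0.006368 rad

θ(36/5) = 39801/6250000 rad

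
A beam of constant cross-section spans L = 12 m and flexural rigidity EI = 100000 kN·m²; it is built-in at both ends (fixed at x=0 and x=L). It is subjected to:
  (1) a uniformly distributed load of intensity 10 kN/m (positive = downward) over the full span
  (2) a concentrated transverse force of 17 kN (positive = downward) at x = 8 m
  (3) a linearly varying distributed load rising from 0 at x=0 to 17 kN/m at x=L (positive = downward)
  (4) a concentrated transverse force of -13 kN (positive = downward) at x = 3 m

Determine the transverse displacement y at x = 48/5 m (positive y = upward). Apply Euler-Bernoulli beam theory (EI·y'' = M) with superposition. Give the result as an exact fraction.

y(48/5) = -44381047/9375000000 m

Load 1 — uniform load w=10 kN/m over full span:
  y_1 = -wx²(L-x)²/(24EI) = -10·(48/5)²·(12-(48/5))²/(24·100000) = -864/390625 m
Load 2 — point force P=17 kN at a=8 m (b=L-a=4):
  y_2 = -Pa²(L-x)²(3bL-(3b+a)(L-x))/(6L³EI)  [x>a] = -17·8²·(12-(48/5))²·(3·4·12-(3·4+8)·(12-(48/5)))/(6·12³·100000) = -136/234375 m
Load 3 — triangular load w₀=17 kN/m (0→w₀ over full span):
  y_3 = -w₀x²(L-x)²(x+2L)/(120LEI) = -17·(48/5)²·(12-(48/5))²·((48/5)+2·12)/(120·12·100000) = -102816/48828125 m
Load 4 — point force P=-13 kN at a=3 m (b=L-a=9):
  y_4 = -Pa²(L-x)²(3bL-(3b+a)(L-x))/(6L³EI)  [x>a] = -(-13)·3²·(12-(48/5))²·(3·9·12-(3·9+3)·(12-(48/5)))/(6·12³·100000) = 819/5000000 m
Superposition: y = Σ y_i = -44381047/9375000000 m ≈ -0.004734 m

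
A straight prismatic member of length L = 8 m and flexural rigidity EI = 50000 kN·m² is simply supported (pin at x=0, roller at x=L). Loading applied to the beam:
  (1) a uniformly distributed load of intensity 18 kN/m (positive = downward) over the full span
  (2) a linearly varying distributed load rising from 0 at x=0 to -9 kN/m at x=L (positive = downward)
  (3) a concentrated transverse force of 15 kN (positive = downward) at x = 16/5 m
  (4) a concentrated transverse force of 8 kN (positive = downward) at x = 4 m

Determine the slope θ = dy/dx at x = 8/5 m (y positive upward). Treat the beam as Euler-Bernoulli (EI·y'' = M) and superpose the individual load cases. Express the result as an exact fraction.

Load 1 — uniform load w=18 kN/m over full span:
  θ_1 = -w(L³-6Lx²+4x³)/(24EI) = -18·(8³-6·8·(8/5)²+4·(8/5)³)/(24·50000) = -2376/390625 rad
Load 2 — triangular load w₀=-9 kN/m (0→w₀ over full span):
  θ_2 = -w₀(7L⁴-30L²x²+15x⁴)/(360LEI) = -(-9)·(7·8⁴-30·8²·(8/5)²+15·(8/5)⁴)/(360·8·50000) = 2912/1953125 rad
Load 3 — point force P=15 kN at a=16/5 m (b=L-a=24/5):
  θ_3 = -Pb(L²-b²-3x²)/(6LEI)  [x≤a] = -15·(24/5)·(8²-(24/5)²-3·(8/5)²)/(6·8·50000) = -78/78125 rad
Load 4 — point force P=8 kN at a=4 m (b=L-a=4):
  θ_4 = -Pb(L²-b²-3x²)/(6LEI)  [x≤a] = -8·4·(8²-4²-3·(8/5)²)/(6·8·50000) = -42/78125 rad
Superposition: θ = Σ θ_i = -11968/1953125 rad ≈ -0.006128 rad

θ(8/5) = -11968/1953125 rad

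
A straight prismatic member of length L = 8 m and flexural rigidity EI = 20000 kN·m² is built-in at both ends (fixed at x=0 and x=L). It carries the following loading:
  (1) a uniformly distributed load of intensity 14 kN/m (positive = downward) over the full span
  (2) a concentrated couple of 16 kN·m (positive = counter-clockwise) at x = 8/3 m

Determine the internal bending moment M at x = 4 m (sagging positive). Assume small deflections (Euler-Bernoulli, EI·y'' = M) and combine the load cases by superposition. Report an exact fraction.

Load 1 — uniform load w=14 kN/m over full span:
  M_1 = wLx/2 - wL²/12 - wx²/2 = 14·8·4/2 - 14·8²/12 - 14·4²/2 = 112/3 kN·m
Load 2 — applied couple M₀=16 kN·m at a=8/3 m (b=L-a=16/3):
  M_2 = R_Ax - M_A - M₀  [x>a] with R_A=8/3, M_A=0 = (8/3)·4 - 0 - 16 = -16/3 kN·m
Superposition: M = Σ M_i = 32 kN·m ≈ 32.000000 kN·m

M(4) = 32 kN·m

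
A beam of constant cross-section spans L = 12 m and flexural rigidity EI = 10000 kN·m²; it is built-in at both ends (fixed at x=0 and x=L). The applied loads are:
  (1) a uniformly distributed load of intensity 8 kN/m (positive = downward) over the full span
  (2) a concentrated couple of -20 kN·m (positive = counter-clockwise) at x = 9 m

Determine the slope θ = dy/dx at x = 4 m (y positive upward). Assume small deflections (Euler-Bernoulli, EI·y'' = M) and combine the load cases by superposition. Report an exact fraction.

Load 1 — uniform load w=8 kN/m over full span:
  θ_1 = -wx(L-x)(L-2x)/(12EI) = -8·4·(12-4)·(12-2·4)/(12·10000) = -16/1875 rad
Load 2 — applied couple M₀=-20 kN·m at a=9 m (b=L-a=3):
  θ_2 = (R_Ax²/2 - M_Ax)/EI  [x≤a] with R_A=-15/8, M_A=-25/4 = ((-15/8)·4²/2 - (-25/4)·4)/10000 = 1/1000 rad
Superposition: θ = Σ θ_i = -113/15000 rad ≈ -0.007533 rad

θ(4) = -113/15000 rad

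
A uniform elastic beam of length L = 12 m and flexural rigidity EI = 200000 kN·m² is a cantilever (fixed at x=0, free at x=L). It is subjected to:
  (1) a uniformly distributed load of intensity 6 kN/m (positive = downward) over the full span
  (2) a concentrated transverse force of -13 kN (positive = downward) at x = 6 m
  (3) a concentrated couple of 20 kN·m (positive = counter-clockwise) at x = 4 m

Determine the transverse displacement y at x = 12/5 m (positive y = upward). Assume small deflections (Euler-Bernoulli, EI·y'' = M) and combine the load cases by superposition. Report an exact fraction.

y(12/5) = -32589/7812500 m

Load 1 — uniform load w=6 kN/m over full span:
  y_1 = -wx²(x²-4Lx+6L²)/(24EI) = -6·(12/5)²·((12/5)²-4·12·(12/5)+6·12²)/(24·200000) = -10611/1953125 m
Load 2 — point force P=-13 kN at a=6 m (b=L-a=6):
  y_2 = -Px²(3a-x)/(6EI)  [x≤a] = -(-13)·(12/5)²·(3·6-(12/5))/(6·200000) = 1521/1562500 m
Load 3 — applied couple M₀=20 kN·m at a=4 m (b=L-a=8):
  y_3 = M₀x²/(2EI)  [x≤a] = 20·(12/5)²/(2·200000) = 9/31250 m
Superposition: y = Σ y_i = -32589/7812500 m ≈ -0.004171 m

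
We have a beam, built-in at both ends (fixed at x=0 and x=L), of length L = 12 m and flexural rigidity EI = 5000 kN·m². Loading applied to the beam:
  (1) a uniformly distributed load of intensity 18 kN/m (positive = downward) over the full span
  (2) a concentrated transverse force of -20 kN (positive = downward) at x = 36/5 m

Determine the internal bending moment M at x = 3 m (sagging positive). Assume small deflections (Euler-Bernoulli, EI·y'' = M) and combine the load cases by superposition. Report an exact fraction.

M(3) = 723/25 kN·m

Load 1 — uniform load w=18 kN/m over full span:
  M_1 = wLx/2 - wL²/12 - wx²/2 = 18·12·3/2 - 18·12²/12 - 18·3²/2 = 27 kN·m
Load 2 — point force P=-20 kN at a=36/5 m (b=L-a=24/5):
  M_2 = Pb²(3a+b)x/L³ - Pab²/L²  [x≤a] = (-20)·(24/5)²·(3·(36/5)+(24/5))·3/12³ - (-20)·(36/5)·(24/5)²/12² = 48/25 kN·m
Superposition: M = Σ M_i = 723/25 kN·m ≈ 28.920000 kN·m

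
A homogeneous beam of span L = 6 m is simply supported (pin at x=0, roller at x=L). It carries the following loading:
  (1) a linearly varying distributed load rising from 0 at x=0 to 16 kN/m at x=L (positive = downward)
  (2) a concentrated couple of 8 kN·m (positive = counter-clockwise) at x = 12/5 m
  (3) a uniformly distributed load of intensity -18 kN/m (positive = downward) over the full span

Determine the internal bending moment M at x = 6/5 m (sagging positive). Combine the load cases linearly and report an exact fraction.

Load 1 — triangular load w₀=16 kN/m (0→w₀ over full span):
  M_1 = w₀Lx/6 - w₀x³/(6L) = 16·6·(6/5)/6 - 16·(6/5)³/(6·6) = 2304/125 kN·m
Load 2 — applied couple M₀=8 kN·m at a=12/5 m (b=L-a=18/5):
  M_2 = M₀x/L  [x≤a] = 8·(6/5)/6 = 8/5 kN·m
Load 3 — uniform load w=-18 kN/m over full span:
  M_3 = wx(L-x)/2 = (-18)·(6/5)·(6-(6/5))/2 = -1296/25 kN·m
Superposition: M = Σ M_i = -3976/125 kN·m ≈ -31.808000 kN·m

M(6/5) = -3976/125 kN·m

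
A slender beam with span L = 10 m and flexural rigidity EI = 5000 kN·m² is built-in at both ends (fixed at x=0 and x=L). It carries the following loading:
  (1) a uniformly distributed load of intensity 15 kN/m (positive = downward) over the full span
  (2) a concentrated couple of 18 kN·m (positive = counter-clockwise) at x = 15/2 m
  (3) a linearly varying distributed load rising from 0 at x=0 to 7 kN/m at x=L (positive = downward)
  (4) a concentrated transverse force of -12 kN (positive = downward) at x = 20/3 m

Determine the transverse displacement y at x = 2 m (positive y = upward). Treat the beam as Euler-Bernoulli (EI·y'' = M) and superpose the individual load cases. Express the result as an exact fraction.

y(2) = -506989/13500000 m

Load 1 — uniform load w=15 kN/m over full span:
  y_1 = -wx²(L-x)²/(24EI) = -15·2²·(10-2)²/(24·5000) = -4/125 m
Load 2 — applied couple M₀=18 kN·m at a=15/2 m (b=L-a=5/2):
  y_2 = (R_Ax³/6 - M_Ax²/2)/EI  [x≤a] with R_A=81/40, M_A=45/8 = ((81/40)·2³/6 - (45/8)·2²/2)/5000 = -171/100000 m
Load 3 — triangular load w₀=7 kN/m (0→w₀ over full span):
  y_3 = -w₀x²(L-x)²(x+2L)/(120LEI) = -7·2²·(10-2)²·(2+2·10)/(120·10·5000) = -308/46875 m
Load 4 — point force P=-12 kN at a=20/3 m (b=L-a=10/3):
  y_4 = -Pb²x²(3aL-(3a+b)x)/(6L³EI)  [x≤a] = -(-12)·(10/3)²·2²·(3·(20/3)·10-(3·(20/3)+(10/3))·2)/(6·10³·5000) = 46/16875 m
Superposition: y = Σ y_i = -506989/13500000 m ≈ -0.037555 m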